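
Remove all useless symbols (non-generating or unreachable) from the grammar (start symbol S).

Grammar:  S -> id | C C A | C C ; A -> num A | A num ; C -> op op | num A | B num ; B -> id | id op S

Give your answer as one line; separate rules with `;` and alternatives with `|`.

S -> id | C C; C -> op op | B num; B -> id | id op S

Generating nonterminals: {B, C, S}.
Reachable from S after that: {B, C, S}.
Removed useless symbols: {A} and every production mentioning them.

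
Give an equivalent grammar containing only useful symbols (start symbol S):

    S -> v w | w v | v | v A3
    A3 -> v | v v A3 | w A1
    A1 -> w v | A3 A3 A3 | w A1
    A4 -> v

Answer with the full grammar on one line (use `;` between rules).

Generating nonterminals: {A1, A3, A4, S}.
Reachable from S after that: {A1, A3, S}.
Removed useless symbols: {A4} and every production mentioning them.

S -> v w | w v | v | v A3; A3 -> v | v v A3 | w A1; A1 -> w v | A3 A3 A3 | w A1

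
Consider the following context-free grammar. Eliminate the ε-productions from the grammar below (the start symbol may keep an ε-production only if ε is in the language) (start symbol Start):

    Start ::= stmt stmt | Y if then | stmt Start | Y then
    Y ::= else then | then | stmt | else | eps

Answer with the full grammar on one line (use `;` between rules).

Start ::= stmt stmt | Y if then | if then | stmt Start | Y then | then; Y ::= else then | then | stmt | else

The nullable symbols are {Y}.
ε ∉ L(G), so no ε-production is kept.
Add the nullable-subset variants: Start → Y if then gives Y if then | if then. Start → Y then gives Y then | then.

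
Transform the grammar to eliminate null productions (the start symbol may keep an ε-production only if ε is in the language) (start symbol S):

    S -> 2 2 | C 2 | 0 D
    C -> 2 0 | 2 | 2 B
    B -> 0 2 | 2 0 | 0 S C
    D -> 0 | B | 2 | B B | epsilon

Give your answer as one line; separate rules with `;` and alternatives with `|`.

Nullable nonterminals: {D}.
ε ∉ L(G), so no ε-production is kept.
For each production, add variants omitting each subset of nullable occurrences: S → 0 D gives 0 D | 0.

S -> 2 2 | C 2 | 0 D | 0; C -> 2 0 | 2 | 2 B; B -> 0 2 | 2 0 | 0 S C; D -> 0 | B | 2 | B B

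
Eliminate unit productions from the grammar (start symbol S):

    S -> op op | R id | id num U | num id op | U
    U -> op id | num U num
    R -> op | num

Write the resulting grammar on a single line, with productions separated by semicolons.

S -> op id | num U num | op op | R id | id num U | num id op; U -> op id | num U num; R -> op | num

Unit pairs: S ⇒* {U}.
For every A with A ⇒* B via unit rules, add B's non-unit alternatives to A; then delete every rule of the form X → Y.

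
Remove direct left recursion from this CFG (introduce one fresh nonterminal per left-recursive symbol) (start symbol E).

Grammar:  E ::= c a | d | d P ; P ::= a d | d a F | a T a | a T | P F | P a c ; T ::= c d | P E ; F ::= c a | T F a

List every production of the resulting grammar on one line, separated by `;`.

E ::= c a | d | d P; P ::= a d P' | d a F P' | a T a P' | a T P'; T ::= c d | P E; F ::= c a | T F a; P' ::= F P' | a c P' | ε

Left recursion appears on P.
For P: α = {F, a c}, β = {a d, d a F, a T a, a T}. Rewrite as P → β P' and P' → α P' | ε.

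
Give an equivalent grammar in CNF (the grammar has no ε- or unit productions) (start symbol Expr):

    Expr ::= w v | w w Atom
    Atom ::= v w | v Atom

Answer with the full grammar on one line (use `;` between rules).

Introduce a nonterminal for each terminal appearing in a rule of length ≥ 2: X1 → w, X2 → v.
Binarize each right-hand side of length ≥ 3 by chaining fresh nonterminals (Y1, Y2, …): affected rules were Expr → X1 X1 Atom.

Expr ::= X1 X2 | X1 Y1; Atom ::= X2 X1 | X2 Atom; X1 ::= w; X2 ::= v; Y1 ::= X1 Atom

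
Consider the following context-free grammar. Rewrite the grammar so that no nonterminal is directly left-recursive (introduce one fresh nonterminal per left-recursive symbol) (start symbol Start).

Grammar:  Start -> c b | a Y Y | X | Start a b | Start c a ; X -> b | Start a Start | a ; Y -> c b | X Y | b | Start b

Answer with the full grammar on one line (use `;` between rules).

Directly left-recursive nonterminal: Start.
For Start: α = {a b, c a}, β = {c b, a Y Y, X}. Rewrite as Start → β Start1 and Start1 → α Start1 | ε.

Start -> c b Start1 | a Y Y Start1 | X Start1; X -> b | Start a Start | a; Y -> c b | X Y | b | Start b; Start1 -> a b Start1 | c a Start1 | ε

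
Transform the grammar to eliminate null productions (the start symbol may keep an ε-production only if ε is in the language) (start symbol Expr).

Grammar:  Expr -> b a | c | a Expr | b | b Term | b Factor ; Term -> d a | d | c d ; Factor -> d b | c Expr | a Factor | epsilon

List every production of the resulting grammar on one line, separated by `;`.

Nullable set = {Factor}.
ε ∉ L(G), so no ε-production is kept.
Expand every rule over subsets of its nullable positions: Factor → a Factor gives a Factor | a.

Expr -> b a | c | a Expr | b | b Term | b Factor; Term -> d a | d | c d; Factor -> d b | c Expr | a Factor | a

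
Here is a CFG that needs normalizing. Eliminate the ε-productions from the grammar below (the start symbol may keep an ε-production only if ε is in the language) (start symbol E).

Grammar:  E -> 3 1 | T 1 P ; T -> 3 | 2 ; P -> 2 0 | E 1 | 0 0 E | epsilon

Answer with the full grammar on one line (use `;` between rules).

Nullable set = {P}.
ε ∉ L(G), so no ε-production is kept.
For each production, add variants omitting each subset of nullable occurrences: E → T 1 P gives T 1 P | T 1.

E -> 3 1 | T 1 P | T 1; T -> 3 | 2; P -> 2 0 | E 1 | 0 0 E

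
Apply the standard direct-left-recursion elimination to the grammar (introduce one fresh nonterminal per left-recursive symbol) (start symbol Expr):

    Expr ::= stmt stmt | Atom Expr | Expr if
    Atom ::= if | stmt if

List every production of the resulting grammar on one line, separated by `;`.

Expr ::= stmt stmt Expr1 | Atom Expr Expr1; Atom ::= if | stmt if; Expr1 ::= if Expr1 | ε

Directly left-recursive nonterminal: Expr.
For Expr: α = {if}, β = {stmt stmt, Atom Expr}. Rewrite as Expr → β Expr1 and Expr1 → α Expr1 | ε.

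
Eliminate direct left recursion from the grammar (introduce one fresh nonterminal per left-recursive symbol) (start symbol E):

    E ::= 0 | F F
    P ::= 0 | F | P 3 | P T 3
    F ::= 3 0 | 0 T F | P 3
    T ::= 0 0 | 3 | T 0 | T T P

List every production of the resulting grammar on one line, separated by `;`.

E ::= 0 | F F; P ::= 0 P' | F P'; F ::= 3 0 | 0 T F | P 3; T ::= 0 0 T' | 3 T'; P' ::= 3 P' | T 3 P' | epsilon; T' ::= 0 T' | T P T' | epsilon

Left recursion appears on P, T.
For P: α = {3, T 3}, β = {0, F}. Rewrite as P → β P' and P' → α P' | ε.
For T: α = {0, T P}, β = {0 0, 3}. Rewrite as T → β T' and T' → α T' | ε.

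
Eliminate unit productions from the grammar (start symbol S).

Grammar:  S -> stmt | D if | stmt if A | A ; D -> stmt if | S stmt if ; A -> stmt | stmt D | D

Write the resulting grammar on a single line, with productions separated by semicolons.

Unit pairs: A ⇒* {D}; S ⇒* {A, D}.
For every A with A ⇒* B via unit rules, add B's non-unit alternatives to A; then delete every rule of the form X → Y.

S -> stmt if | S stmt if | stmt | D if | stmt if A | stmt D; D -> stmt if | S stmt if; A -> stmt if | S stmt if | stmt | stmt D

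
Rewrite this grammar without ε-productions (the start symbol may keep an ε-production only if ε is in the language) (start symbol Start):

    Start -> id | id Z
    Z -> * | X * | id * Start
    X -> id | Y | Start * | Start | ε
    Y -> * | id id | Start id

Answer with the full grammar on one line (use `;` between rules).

Start -> id | id Z; Z -> * | X * | id * Start; X -> id | Y | Start * | Start; Y -> * | id id | Start id

Nullable nonterminals: {X}.
ε ∉ L(G), so no ε-production is kept.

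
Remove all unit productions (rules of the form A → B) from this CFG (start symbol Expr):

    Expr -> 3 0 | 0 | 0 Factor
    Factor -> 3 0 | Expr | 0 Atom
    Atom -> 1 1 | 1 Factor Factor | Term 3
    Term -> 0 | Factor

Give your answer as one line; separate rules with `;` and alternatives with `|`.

Expr -> 3 0 | 0 | 0 Factor; Factor -> 3 0 | 0 Atom | 0 | 0 Factor; Atom -> 1 1 | 1 Factor Factor | Term 3; Term -> 0 | 3 0 | 0 Atom | 0 Factor

Unit pairs: Factor ⇒* {Expr}; Term ⇒* {Expr, Factor}.
For each unit pair (A, B), copy every non-unit production of B to A, then drop all unit productions.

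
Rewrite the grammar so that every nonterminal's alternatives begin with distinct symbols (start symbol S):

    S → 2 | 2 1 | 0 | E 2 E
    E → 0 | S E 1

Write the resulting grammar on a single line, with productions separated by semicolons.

S → 0 | E 2 E | 2 S'; E → 0 | S E 1; S' → ε | 1

S has alternatives sharing prefix '2': factor to S → 2 S' with S' → ε | 1.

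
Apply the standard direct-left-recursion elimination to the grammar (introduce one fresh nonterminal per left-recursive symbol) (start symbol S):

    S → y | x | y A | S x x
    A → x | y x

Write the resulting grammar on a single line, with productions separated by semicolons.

S → y S' | x S' | y A S'; A → x | y x; S' → x x S' | epsilon

S is directly left-recursive.
For S: α = {x x}, β = {y, x, y A}. Rewrite as S → β S' and S' → α S' | ε.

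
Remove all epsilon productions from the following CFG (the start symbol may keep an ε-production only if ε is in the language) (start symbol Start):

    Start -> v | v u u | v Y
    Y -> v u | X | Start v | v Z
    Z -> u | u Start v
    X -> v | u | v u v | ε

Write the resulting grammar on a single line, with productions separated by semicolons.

Start -> v | v u u | v Y; Y -> v u | X | Start v | v Z; Z -> u | u Start v; X -> v | u | v u v

The nullable symbols are {X, Y}.
ε ∉ L(G), so no ε-production is kept.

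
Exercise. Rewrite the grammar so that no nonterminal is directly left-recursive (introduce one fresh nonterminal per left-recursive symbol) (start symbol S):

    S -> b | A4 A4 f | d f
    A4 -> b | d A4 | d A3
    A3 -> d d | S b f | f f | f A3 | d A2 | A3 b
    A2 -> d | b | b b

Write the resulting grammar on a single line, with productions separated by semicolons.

S -> b | A4 A4 f | d f; A4 -> b | d A4 | d A3; A3 -> d d A3' | S b f A3' | f f A3' | f A3 A3' | d A2 A3'; A2 -> d | b | b b; A3' -> b A3' | ε

A3 is directly left-recursive.
For A3: α = {b}, β = {d d, S b f, f f, f A3, d A2}. Rewrite as A3 → β A3' and A3' → α A3' | ε.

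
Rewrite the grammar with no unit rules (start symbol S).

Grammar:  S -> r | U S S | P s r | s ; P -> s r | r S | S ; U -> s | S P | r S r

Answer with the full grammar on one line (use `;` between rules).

S -> r | U S S | P s r | s; P -> r | U S S | P s r | s | s r | r S; U -> s | S P | r S r

Unit pairs: P ⇒* {S}.
For every A with A ⇒* B via unit rules, add B's non-unit alternatives to A; then delete every rule of the form X → Y.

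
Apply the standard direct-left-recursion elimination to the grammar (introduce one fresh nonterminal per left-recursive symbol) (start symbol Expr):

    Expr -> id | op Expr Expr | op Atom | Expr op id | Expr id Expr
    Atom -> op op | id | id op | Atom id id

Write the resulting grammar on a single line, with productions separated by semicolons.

Expr -> id Expr1 | op Expr Expr Expr1 | op Atom Expr1; Atom -> op op Atom1 | id Atom1 | id op Atom1; Expr1 -> op id Expr1 | id Expr Expr1 | ε; Atom1 -> id id Atom1 | ε

Left recursion appears on Expr, Atom.
For Expr: α = {op id, id Expr}, β = {id, op Expr Expr, op Atom}. Rewrite as Expr → β Expr1 and Expr1 → α Expr1 | ε.
For Atom: α = {id id}, β = {op op, id, id op}. Rewrite as Atom → β Atom1 and Atom1 → α Atom1 | ε.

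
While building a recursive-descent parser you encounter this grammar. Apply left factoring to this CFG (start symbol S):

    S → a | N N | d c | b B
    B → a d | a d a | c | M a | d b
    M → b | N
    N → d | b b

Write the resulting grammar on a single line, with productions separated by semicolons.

S → a | N N | d c | b B; B → c | M a | d b | a d B'; M → b | N; N → d | b b; B' → epsilon | a

B has alternatives sharing prefix 'a d': factor to B → a d B' with B' → ε | a.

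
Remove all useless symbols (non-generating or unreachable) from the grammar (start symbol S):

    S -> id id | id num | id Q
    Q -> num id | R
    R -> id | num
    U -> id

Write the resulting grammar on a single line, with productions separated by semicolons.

S -> id id | id num | id Q; Q -> num id | R; R -> id | num

Generating nonterminals: {Q, R, S, U}.
Reachable from S after that: {Q, R, S}.
Removed useless symbols: {U} and every production mentioning them.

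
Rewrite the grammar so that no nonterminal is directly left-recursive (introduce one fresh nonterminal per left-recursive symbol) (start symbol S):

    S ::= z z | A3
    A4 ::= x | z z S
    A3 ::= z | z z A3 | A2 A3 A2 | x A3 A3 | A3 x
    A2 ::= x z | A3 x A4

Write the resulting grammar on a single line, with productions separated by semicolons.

S ::= z z | A3; A4 ::= x | z z S; A3 ::= z A3' | z z A3 A3' | A2 A3 A2 A3' | x A3 A3 A3'; A2 ::= x z | A3 x A4; A3' ::= x A3' | epsilon

A3 is directly left-recursive.
For A3: α = {x}, β = {z, z z A3, A2 A3 A2, x A3 A3}. Rewrite as A3 → β A3' and A3' → α A3' | ε.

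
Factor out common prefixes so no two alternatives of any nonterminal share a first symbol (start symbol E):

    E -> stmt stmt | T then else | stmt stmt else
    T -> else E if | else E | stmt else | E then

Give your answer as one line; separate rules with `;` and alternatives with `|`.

E has alternatives sharing prefix 'stmt stmt': factor to E → stmt stmt E' with E' → ε | else.
T has alternatives sharing prefix 'else E': factor to T → else E T' with T' → if | ε.

E -> T then else | stmt stmt E'; T -> stmt else | E then | else E T'; E' -> ε | else; T' -> if | ε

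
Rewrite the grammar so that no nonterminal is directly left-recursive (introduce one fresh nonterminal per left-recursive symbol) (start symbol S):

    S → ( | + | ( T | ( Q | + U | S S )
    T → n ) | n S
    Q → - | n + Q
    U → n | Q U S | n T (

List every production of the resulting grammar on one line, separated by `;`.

S → ( S' | + S' | ( T S' | ( Q S' | + U S'; T → n ) | n S; Q → - | n + Q; U → n | Q U S | n T (; S' → S ) S' | eps

S is directly left-recursive.
For S: α = {S )}, β = {(, +, ( T, ( Q, + U}. Rewrite as S → β S' and S' → α S' | ε.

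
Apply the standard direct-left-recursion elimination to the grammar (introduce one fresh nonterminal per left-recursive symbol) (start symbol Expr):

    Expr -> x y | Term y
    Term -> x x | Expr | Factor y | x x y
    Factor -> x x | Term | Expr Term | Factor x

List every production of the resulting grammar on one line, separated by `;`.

Left recursion appears on Factor.
For Factor: α = {x}, β = {x x, Term, Expr Term}. Rewrite as Factor → β Factor1 and Factor1 → α Factor1 | ε.

Expr -> x y | Term y; Term -> x x | Expr | Factor y | x x y; Factor -> x x Factor1 | Term Factor1 | Expr Term Factor1; Factor1 -> x Factor1 | ε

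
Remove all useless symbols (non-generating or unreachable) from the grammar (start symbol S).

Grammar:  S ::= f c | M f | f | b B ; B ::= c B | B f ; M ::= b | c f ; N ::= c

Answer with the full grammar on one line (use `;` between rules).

S ::= f c | M f | f; M ::= b | c f

Generating nonterminals: {M, N, S}.
Reachable from S after that: {M, S}.
Removed useless symbols: {B, N} and every production mentioning them.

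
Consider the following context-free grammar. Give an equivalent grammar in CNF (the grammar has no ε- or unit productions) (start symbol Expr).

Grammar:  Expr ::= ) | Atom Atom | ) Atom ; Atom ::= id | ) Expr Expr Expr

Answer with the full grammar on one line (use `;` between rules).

Introduce a nonterminal for each terminal appearing in a rule of length ≥ 2: X1 → ).
Binarize each right-hand side of length ≥ 3 by chaining fresh nonterminals (Y1, Y2, …): affected rules were Atom → X1 Expr Expr Expr.

Expr ::= ) | Atom Atom | X1 Atom; Atom ::= id | X1 Y1; X1 ::= ); Y1 ::= Expr Y2; Y2 ::= Expr Expr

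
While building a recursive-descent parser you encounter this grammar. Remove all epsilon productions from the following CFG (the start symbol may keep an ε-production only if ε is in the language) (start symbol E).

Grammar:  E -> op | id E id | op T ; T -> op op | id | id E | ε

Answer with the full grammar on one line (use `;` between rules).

Nullable set = {T}.
ε ∉ L(G), so no ε-production is kept.

E -> op | id E id | op T; T -> op op | id | id E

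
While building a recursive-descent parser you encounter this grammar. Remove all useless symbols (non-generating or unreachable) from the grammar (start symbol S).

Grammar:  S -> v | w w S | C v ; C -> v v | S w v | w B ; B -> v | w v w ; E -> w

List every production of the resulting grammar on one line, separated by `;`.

Generating nonterminals: {B, C, E, S}.
Reachable from S after that: {B, C, S}.
Removed useless symbols: {E} and every production mentioning them.

S -> v | w w S | C v; C -> v v | S w v | w B; B -> v | w v w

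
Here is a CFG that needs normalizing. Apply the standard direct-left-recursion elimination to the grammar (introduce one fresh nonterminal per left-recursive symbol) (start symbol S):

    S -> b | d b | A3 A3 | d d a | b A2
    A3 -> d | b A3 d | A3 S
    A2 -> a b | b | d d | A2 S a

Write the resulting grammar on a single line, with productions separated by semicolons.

Directly left-recursive nonterminals: A3, A2.
For A3: α = {S}, β = {d, b A3 d}. Rewrite as A3 → β A3' and A3' → α A3' | ε.
For A2: α = {S a}, β = {a b, b, d d}. Rewrite as A2 → β A2' and A2' → α A2' | ε.

S -> b | d b | A3 A3 | d d a | b A2; A3 -> d A3' | b A3 d A3'; A2 -> a b A2' | b A2' | d d A2'; A3' -> S A3' | ε; A2' -> S a A2' | ε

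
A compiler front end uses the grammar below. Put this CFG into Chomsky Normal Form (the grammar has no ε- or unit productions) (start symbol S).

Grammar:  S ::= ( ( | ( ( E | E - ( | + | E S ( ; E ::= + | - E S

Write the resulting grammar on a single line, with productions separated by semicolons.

Introduce a nonterminal for each terminal appearing in a rule of length ≥ 2: X1 → (, X2 → -.
Binarize each right-hand side of length ≥ 3 by chaining fresh nonterminals (Y1, Y2, …): affected rules were S → X1 X1 E; S → E X2 X1; S → E S X1; E → X2 E S.

S ::= X1 X1 | X1 Y1 | E Y2 | + | E Y3; E ::= + | X2 Y4; X1 ::= (; X2 ::= -; Y1 ::= X1 E; Y2 ::= X2 X1; Y3 ::= S X1; Y4 ::= E S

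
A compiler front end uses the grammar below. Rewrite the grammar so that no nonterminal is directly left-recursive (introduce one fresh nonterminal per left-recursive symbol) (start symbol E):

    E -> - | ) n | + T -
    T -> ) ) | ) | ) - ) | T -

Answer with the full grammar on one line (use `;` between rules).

E -> - | ) n | + T -; T -> ) ) T' | ) T' | ) - ) T'; T' -> - T' | ε

Left recursion appears on T.
For T: α = {-}, β = {) ), ), ) - )}. Rewrite as T → β T' and T' → α T' | ε.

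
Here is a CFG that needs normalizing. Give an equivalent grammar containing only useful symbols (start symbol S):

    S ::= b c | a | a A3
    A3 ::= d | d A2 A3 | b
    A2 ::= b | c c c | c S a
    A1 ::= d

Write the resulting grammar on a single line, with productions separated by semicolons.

Generating nonterminals: {A1, A2, A3, S}.
Reachable from S after that: {A2, A3, S}.
Removed useless symbols: {A1} and every production mentioning them.

S ::= b c | a | a A3; A3 ::= d | d A2 A3 | b; A2 ::= b | c c c | c S a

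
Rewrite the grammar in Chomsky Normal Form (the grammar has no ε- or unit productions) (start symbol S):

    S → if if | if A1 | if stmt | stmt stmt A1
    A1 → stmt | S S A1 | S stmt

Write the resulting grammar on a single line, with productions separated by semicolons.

S → X1 X1 | X1 A1 | X1 X2 | X2 Y1; A1 → stmt | S Y2 | S X2; X1 → if; X2 → stmt; Y1 → X2 A1; Y2 → S A1

Introduce a nonterminal for each terminal appearing in a rule of length ≥ 2: X1 → if, X2 → stmt.
Binarize each right-hand side of length ≥ 3 by chaining fresh nonterminals (Y1, Y2, …): affected rules were S → X2 X2 A1; A1 → S S A1.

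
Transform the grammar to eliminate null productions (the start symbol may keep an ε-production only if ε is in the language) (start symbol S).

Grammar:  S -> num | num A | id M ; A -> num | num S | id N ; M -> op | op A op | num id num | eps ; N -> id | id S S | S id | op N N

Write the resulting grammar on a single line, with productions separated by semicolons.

S -> num | num A | id M | id; A -> num | num S | id N; M -> op | op A op | num id num; N -> id | id S S | S id | op N N

Nullable nonterminals: {M}.
ε ∉ L(G), so no ε-production is kept.
Expand every rule over subsets of its nullable positions: S → id M gives id M | id.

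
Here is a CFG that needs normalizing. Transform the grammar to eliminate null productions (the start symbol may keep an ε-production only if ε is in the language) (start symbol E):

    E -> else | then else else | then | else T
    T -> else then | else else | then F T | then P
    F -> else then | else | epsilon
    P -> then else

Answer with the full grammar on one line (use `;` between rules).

E -> else | then else else | then | else T; T -> else then | else else | then F T | then T | then P; F -> else then | else; P -> then else

The nullable symbols are {F}.
ε ∉ L(G), so no ε-production is kept.
For each production, add variants omitting each subset of nullable occurrences: T → then F T gives then F T | then T.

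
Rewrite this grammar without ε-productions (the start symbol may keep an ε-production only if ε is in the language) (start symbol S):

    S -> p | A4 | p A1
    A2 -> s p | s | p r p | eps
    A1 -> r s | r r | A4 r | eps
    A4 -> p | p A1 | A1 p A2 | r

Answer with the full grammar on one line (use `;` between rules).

The nullable symbols are {A1, A2}.
ε ∉ L(G), so no ε-production is kept.
Expand every rule over subsets of its nullable positions: A4 → A1 p A2 gives A1 p A2 | A1 p | p A2.

S -> p | A4 | p A1; A2 -> s p | s | p r p; A1 -> r s | r r | A4 r; A4 -> p | p A1 | A1 p A2 | A1 p | p A2 | r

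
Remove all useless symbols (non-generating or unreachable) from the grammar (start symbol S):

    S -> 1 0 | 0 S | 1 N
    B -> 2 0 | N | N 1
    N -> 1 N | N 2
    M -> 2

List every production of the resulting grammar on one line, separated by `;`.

S -> 1 0 | 0 S

Generating nonterminals: {B, M, S}.
Reachable from S after that: {S}.
Removed useless symbols: {B, M, N} and every production mentioning them.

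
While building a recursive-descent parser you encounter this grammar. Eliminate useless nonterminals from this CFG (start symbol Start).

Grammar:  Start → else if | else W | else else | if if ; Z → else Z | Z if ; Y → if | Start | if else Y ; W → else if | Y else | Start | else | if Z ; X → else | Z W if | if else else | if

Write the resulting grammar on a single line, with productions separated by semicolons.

Generating nonterminals: {Start, W, X, Y}.
Reachable from Start after that: {Start, W, Y}.
Removed useless symbols: {X, Z} and every production mentioning them.

Start → else if | else W | else else | if if; Y → if | Start | if else Y; W → else if | Y else | Start | else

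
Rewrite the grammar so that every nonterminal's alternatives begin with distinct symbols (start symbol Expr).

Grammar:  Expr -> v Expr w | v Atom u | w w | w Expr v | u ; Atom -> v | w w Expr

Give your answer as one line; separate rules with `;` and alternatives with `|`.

Expr -> u | v Expr1 | w Expr2; Atom -> v | w w Expr; Expr1 -> Expr w | Atom u; Expr2 -> w | Expr v

Expr has alternatives sharing prefix 'v': factor to Expr → v Expr1 with Expr1 → Expr w | Atom u.
Expr has alternatives sharing prefix 'w': factor to Expr → w Expr2 with Expr2 → w | Expr v.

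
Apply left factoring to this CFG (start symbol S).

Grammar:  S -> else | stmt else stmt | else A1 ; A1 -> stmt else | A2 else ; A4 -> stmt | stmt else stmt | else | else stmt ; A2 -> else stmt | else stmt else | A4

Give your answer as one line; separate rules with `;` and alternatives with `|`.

S -> stmt else stmt | else S'; A1 -> stmt else | A2 else; A4 -> stmt A4' | else A4''; A2 -> A4 | else stmt A2'; S' -> epsilon | A1; A4' -> epsilon | else stmt; A4'' -> epsilon | stmt; A2' -> epsilon | else

S has alternatives sharing prefix 'else': factor to S → else S' with S' → ε | A1.
A4 has alternatives sharing prefix 'stmt': factor to A4 → stmt A4' with A4' → ε | else stmt.
A4 has alternatives sharing prefix 'else': factor to A4 → else A4'' with A4'' → ε | stmt.
A2 has alternatives sharing prefix 'else stmt': factor to A2 → else stmt A2' with A2' → ε | else.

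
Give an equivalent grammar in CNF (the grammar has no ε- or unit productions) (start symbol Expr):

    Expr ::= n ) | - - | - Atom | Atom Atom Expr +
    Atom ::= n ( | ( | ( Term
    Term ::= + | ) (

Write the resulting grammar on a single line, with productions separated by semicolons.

Introduce a nonterminal for each terminal appearing in a rule of length ≥ 2: X1 → n, X2 → ), X3 → -, X4 → +, X5 → (.
Binarize each right-hand side of length ≥ 3 by chaining fresh nonterminals (Y1, Y2, …): affected rules were Expr → Atom Atom Expr X4.

Expr ::= X1 X2 | X3 X3 | X3 Atom | Atom Y1; Atom ::= X1 X5 | ( | X5 Term; Term ::= + | X2 X5; X1 ::= n; X2 ::= ); X3 ::= -; X4 ::= +; X5 ::= (; Y1 ::= Atom Y2; Y2 ::= Expr X4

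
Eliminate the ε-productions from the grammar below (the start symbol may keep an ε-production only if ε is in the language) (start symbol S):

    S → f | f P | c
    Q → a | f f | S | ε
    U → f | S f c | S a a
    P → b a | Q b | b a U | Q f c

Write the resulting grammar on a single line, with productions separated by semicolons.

The nullable symbols are {Q}.
ε ∉ L(G), so no ε-production is kept.
Add the nullable-subset variants: P → Q b gives Q b | b. P → Q f c gives Q f c | f c.

S → f | f P | c; Q → a | f f | S; U → f | S f c | S a a; P → b a | Q b | b | b a U | Q f c | f c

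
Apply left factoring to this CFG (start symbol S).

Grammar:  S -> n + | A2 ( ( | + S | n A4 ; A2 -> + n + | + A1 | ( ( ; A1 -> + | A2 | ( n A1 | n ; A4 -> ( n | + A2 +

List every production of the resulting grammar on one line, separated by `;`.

S has alternatives sharing prefix 'n': factor to S → n S' with S' → + | A4.
A2 has alternatives sharing prefix '+': factor to A2 → + A2' with A2' → n + | A1.

S -> A2 ( ( | + S | n S'; A2 -> ( ( | + A2'; A1 -> + | A2 | ( n A1 | n; A4 -> ( n | + A2 +; S' -> + | A4; A2' -> n + | A1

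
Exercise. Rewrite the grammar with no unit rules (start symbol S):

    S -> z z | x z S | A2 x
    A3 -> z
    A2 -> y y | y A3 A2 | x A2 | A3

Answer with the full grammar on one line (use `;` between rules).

Unit pairs: A2 ⇒* {A3}.
Replace each nonterminal's rules with the union of the non-unit rules of every nonterminal it unit-derives.

S -> z z | x z S | A2 x; A3 -> z; A2 -> y y | y A3 A2 | x A2 | z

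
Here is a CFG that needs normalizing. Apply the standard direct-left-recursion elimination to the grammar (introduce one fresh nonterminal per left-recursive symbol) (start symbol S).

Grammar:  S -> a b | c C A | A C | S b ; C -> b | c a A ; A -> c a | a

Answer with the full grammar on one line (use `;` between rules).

Left recursion appears on S.
For S: α = {b}, β = {a b, c C A, A C}. Rewrite as S → β S' and S' → α S' | ε.

S -> a b S' | c C A S' | A C S'; C -> b | c a A; A -> c a | a; S' -> b S' | eps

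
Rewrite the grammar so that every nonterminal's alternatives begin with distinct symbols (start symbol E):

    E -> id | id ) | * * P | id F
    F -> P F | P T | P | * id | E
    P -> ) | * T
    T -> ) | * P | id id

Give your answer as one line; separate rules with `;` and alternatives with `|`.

E -> * * P | id E'; F -> * id | E | P F'; P -> ) | * T; T -> ) | * P | id id; E' -> ε | ) | F; F' -> F | T | ε

E has alternatives sharing prefix 'id': factor to E → id E' with E' → ε | ) | F.
F has alternatives sharing prefix 'P': factor to F → P F' with F' → F | T | ε.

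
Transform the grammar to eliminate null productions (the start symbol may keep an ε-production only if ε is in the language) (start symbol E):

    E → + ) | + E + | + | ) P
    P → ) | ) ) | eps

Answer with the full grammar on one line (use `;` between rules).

The nullable symbols are {P}.
ε ∉ L(G), so no ε-production is kept.
For each production, add variants omitting each subset of nullable occurrences: E → ) P gives ) P | ).

E → + ) | + E + | + | ) P | ); P → ) | ) )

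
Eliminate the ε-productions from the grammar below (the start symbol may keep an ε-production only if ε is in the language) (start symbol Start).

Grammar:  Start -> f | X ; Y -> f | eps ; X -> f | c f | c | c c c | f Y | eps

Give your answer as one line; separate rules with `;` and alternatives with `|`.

Start -> f | X | ε; Y -> f; X -> f | c f | c | c c c | f Y

Nullable nonterminals: {Start, X, Y}.
ε ∈ L(G) since Start is nullable, so keep Start → ε.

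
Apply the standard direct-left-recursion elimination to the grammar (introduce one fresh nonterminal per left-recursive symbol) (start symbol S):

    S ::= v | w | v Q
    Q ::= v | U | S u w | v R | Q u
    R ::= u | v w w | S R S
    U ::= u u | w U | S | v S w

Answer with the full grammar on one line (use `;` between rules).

Directly left-recursive nonterminal: Q.
For Q: α = {u}, β = {v, U, S u w, v R}. Rewrite as Q → β Q' and Q' → α Q' | ε.

S ::= v | w | v Q; Q ::= v Q' | U Q' | S u w Q' | v R Q'; R ::= u | v w w | S R S; U ::= u u | w U | S | v S w; Q' ::= u Q' | ε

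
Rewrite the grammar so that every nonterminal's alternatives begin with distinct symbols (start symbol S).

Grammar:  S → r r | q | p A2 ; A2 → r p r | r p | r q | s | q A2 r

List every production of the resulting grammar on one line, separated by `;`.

A2 has alternatives sharing prefix 'r': factor to A2 → r A2' with A2' → p r | p | q.
A2' has alternatives sharing prefix 'p': factor to A2' → p A2'' with A2'' → r | ε.

S → r r | q | p A2; A2 → s | q A2 r | r A2'; A2' → q | p A2''; A2'' → r | epsilon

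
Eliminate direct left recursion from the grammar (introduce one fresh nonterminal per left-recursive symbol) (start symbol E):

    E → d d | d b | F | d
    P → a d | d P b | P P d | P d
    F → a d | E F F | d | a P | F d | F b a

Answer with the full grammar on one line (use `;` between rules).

E → d d | d b | F | d; P → a d P' | d P b P'; F → a d F' | E F F F' | d F' | a P F'; P' → P d P' | d P' | ε; F' → d F' | b a F' | ε

Directly left-recursive nonterminals: P, F.
For P: α = {P d, d}, β = {a d, d P b}. Rewrite as P → β P' and P' → α P' | ε.
For F: α = {d, b a}, β = {a d, E F F, d, a P}. Rewrite as F → β F' and F' → α F' | ε.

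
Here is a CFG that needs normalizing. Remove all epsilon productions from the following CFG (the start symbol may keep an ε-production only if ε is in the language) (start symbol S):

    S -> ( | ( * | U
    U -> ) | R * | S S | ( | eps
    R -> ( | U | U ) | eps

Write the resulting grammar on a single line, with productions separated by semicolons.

S -> ( | ( * | U | ε; U -> ) | R * | * | S S | S | (; R -> ( | U | U ) | )

Nullable nonterminals: {R, S, U}.
ε ∈ L(G) since S is nullable, so keep S → ε.
Add the nullable-subset variants: U → R * gives R * | *. U → S S gives S S | S. R → U ) gives U ) | ).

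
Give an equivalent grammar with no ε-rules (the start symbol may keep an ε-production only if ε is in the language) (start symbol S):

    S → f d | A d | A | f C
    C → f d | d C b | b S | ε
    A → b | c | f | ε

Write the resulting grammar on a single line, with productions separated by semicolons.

The nullable symbols are {A, C, S}.
ε ∈ L(G) since S is nullable, so keep S → ε.
Add the nullable-subset variants: S → A d gives A d | d. S → f C gives f C | f. C → d C b gives d C b | d b. C → b S gives b S | b.

S → f d | A d | d | A | f C | f | ε; C → f d | d C b | d b | b S | b; A → b | c | f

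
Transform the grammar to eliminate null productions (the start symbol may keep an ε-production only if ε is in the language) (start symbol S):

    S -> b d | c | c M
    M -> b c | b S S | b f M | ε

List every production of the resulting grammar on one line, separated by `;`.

S -> b d | c | c M; M -> b c | b S S | b f M | b f

Nullable nonterminals: {M}.
ε ∉ L(G), so no ε-production is kept.
Add the nullable-subset variants: M → b f M gives b f M | b f.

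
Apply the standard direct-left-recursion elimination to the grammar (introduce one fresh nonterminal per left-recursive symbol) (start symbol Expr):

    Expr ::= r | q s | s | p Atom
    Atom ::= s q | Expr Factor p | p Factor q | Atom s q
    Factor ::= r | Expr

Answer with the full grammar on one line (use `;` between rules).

Expr ::= r | q s | s | p Atom; Atom ::= s q Atom1 | Expr Factor p Atom1 | p Factor q Atom1; Factor ::= r | Expr; Atom1 ::= s q Atom1 | ε

Left recursion appears on Atom.
For Atom: α = {s q}, β = {s q, Expr Factor p, p Factor q}. Rewrite as Atom → β Atom1 and Atom1 → α Atom1 | ε.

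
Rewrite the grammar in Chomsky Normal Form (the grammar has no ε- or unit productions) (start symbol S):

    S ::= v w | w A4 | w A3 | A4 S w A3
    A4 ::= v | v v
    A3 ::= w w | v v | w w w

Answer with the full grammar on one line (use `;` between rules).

Introduce a nonterminal for each terminal appearing in a rule of length ≥ 2: X1 → v, X2 → w.
Binarize each right-hand side of length ≥ 3 by chaining fresh nonterminals (Y1, Y2, …): affected rules were S → A4 S X2 A3; A3 → X2 X2 X2.

S ::= X1 X2 | X2 A4 | X2 A3 | A4 Y1; A4 ::= v | X1 X1; A3 ::= X2 X2 | X1 X1 | X2 Y3; X1 ::= v; X2 ::= w; Y1 ::= S Y2; Y2 ::= X2 A3; Y3 ::= X2 X2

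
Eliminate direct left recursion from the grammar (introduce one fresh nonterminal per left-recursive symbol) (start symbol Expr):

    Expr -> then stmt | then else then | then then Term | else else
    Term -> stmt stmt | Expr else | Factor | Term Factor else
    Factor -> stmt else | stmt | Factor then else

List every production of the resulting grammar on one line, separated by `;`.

Directly left-recursive nonterminals: Term, Factor.
For Term: α = {Factor else}, β = {stmt stmt, Expr else, Factor}. Rewrite as Term → β Term1 and Term1 → α Term1 | ε.
For Factor: α = {then else}, β = {stmt else, stmt}. Rewrite as Factor → β Factor1 and Factor1 → α Factor1 | ε.

Expr -> then stmt | then else then | then then Term | else else; Term -> stmt stmt Term1 | Expr else Term1 | Factor Term1; Factor -> stmt else Factor1 | stmt Factor1; Term1 -> Factor else Term1 | eps; Factor1 -> then else Factor1 | eps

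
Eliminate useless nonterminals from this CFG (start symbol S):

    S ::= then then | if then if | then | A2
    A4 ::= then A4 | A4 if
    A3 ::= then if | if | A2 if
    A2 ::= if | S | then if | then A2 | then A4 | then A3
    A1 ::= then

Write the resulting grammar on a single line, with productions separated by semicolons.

S ::= then then | if then if | then | A2; A3 ::= then if | if | A2 if; A2 ::= if | S | then if | then A2 | then A3

Generating nonterminals: {A1, A2, A3, S}.
Reachable from S after that: {A2, A3, S}.
Removed useless symbols: {A1, A4} and every production mentioning them.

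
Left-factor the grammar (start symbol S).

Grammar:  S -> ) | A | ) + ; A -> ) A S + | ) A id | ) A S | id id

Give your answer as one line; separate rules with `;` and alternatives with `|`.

S -> A | ) S'; A -> id id | ) A A'; S' -> ε | +; A' -> id | S A''; A'' -> + | ε

S has alternatives sharing prefix ')': factor to S → ) S' with S' → ε | +.
A has alternatives sharing prefix ') A': factor to A → ) A A' with A' → S + | id | S.
A' has alternatives sharing prefix 'S': factor to A' → S A'' with A'' → + | ε.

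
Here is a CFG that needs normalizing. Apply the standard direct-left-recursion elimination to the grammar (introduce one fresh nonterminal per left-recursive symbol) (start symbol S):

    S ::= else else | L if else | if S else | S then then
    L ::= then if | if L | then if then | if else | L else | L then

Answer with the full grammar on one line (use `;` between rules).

S ::= else else S' | L if else S' | if S else S'; L ::= then if L' | if L L' | then if then L' | if else L'; S' ::= then then S' | ε; L' ::= else L' | then L' | ε

Directly left-recursive nonterminals: S, L.
For S: α = {then then}, β = {else else, L if else, if S else}. Rewrite as S → β S' and S' → α S' | ε.
For L: α = {else, then}, β = {then if, if L, then if then, if else}. Rewrite as L → β L' and L' → α L' | ε.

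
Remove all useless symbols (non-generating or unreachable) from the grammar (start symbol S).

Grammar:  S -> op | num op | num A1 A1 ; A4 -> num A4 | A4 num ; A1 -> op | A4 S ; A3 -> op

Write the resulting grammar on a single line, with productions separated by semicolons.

S -> op | num op | num A1 A1; A1 -> op

Generating nonterminals: {A1, A3, S}.
Reachable from S after that: {A1, S}.
Removed useless symbols: {A3, A4} and every production mentioning them.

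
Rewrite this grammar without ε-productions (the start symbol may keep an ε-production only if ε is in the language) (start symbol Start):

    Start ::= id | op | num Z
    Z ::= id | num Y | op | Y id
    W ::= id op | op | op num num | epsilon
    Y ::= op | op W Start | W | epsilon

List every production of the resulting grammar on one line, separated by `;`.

Start ::= id | op | num Z; Z ::= id | num Y | num | op | Y id; W ::= id op | op | op num num; Y ::= op | op W Start | op Start | W

Nullable nonterminals: {W, Y}.
ε ∉ L(G), so no ε-production is kept.
For each production, add variants omitting each subset of nullable occurrences: Z → num Y gives num Y | num. Y → op W Start gives op W Start | op Start.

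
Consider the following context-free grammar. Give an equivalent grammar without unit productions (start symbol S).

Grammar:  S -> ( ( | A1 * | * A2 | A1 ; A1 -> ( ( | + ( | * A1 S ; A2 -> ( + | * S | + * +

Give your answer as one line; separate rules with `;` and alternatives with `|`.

S -> ( ( | + ( | * A1 S | A1 * | * A2; A1 -> ( ( | + ( | * A1 S; A2 -> ( + | * S | + * +

Unit pairs: S ⇒* {A1}.
Replace each nonterminal's rules with the union of the non-unit rules of every nonterminal it unit-derives.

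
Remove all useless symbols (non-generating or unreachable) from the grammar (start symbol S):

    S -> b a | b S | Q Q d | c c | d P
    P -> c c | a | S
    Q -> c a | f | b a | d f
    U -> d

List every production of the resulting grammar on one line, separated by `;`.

S -> b a | b S | Q Q d | c c | d P; P -> c c | a | S; Q -> c a | f | b a | d f

Generating nonterminals: {P, Q, S, U}.
Reachable from S after that: {P, Q, S}.
Removed useless symbols: {U} and every production mentioning them.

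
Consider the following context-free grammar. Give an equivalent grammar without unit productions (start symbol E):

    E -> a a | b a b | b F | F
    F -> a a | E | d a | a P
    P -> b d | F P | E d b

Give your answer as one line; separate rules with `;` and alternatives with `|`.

E -> a a | b a b | b F | d a | a P; F -> a a | b a b | b F | d a | a P; P -> b d | F P | E d b

Unit pairs: E ⇒* {F}; F ⇒* {E}.
Replace each nonterminal's rules with the union of the non-unit rules of every nonterminal it unit-derives.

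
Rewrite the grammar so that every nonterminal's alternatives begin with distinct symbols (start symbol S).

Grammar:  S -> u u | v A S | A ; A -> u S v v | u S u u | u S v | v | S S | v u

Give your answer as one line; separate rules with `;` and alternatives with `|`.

A has alternatives sharing prefix 'u S': factor to A → u S A' with A' → v v | u u | v.
A has alternatives sharing prefix 'v': factor to A → v A'' with A'' → ε | u.
A' has alternatives sharing prefix 'v': factor to A' → v A''' with A''' → v | ε.

S -> u u | v A S | A; A -> S S | u S A' | v A''; A' -> u u | v A'''; A'' -> eps | u; A''' -> v | eps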